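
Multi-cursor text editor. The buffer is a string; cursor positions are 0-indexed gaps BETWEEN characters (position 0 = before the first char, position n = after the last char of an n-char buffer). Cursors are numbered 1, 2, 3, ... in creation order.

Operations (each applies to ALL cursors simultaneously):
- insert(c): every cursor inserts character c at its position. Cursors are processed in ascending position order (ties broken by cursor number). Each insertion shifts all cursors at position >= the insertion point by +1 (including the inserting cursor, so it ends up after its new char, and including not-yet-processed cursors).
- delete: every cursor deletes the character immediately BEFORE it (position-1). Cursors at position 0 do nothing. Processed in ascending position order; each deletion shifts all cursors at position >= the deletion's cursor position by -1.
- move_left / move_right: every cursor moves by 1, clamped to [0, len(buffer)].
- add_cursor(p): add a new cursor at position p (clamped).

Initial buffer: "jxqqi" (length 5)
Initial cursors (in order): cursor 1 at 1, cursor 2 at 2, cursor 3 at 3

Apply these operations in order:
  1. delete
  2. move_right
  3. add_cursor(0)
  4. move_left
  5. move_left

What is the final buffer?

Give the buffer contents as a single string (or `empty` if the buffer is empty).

After op 1 (delete): buffer="qi" (len 2), cursors c1@0 c2@0 c3@0, authorship ..
After op 2 (move_right): buffer="qi" (len 2), cursors c1@1 c2@1 c3@1, authorship ..
After op 3 (add_cursor(0)): buffer="qi" (len 2), cursors c4@0 c1@1 c2@1 c3@1, authorship ..
After op 4 (move_left): buffer="qi" (len 2), cursors c1@0 c2@0 c3@0 c4@0, authorship ..
After op 5 (move_left): buffer="qi" (len 2), cursors c1@0 c2@0 c3@0 c4@0, authorship ..

Answer: qi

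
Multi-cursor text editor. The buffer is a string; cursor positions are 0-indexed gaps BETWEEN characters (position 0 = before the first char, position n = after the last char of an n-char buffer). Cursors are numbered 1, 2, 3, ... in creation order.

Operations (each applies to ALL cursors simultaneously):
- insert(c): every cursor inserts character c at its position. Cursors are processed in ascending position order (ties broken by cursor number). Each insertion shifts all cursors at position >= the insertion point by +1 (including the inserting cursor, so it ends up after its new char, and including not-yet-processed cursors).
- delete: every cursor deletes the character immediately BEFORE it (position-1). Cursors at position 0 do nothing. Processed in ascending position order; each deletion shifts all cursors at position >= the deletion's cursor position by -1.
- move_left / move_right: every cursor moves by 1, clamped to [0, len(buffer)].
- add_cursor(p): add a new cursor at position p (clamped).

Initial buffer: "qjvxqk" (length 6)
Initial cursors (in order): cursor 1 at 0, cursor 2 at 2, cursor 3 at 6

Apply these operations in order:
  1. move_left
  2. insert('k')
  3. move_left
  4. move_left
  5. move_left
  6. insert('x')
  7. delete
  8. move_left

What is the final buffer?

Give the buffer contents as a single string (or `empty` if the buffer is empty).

Answer: kqkjvxqkk

Derivation:
After op 1 (move_left): buffer="qjvxqk" (len 6), cursors c1@0 c2@1 c3@5, authorship ......
After op 2 (insert('k')): buffer="kqkjvxqkk" (len 9), cursors c1@1 c2@3 c3@8, authorship 1.2....3.
After op 3 (move_left): buffer="kqkjvxqkk" (len 9), cursors c1@0 c2@2 c3@7, authorship 1.2....3.
After op 4 (move_left): buffer="kqkjvxqkk" (len 9), cursors c1@0 c2@1 c3@6, authorship 1.2....3.
After op 5 (move_left): buffer="kqkjvxqkk" (len 9), cursors c1@0 c2@0 c3@5, authorship 1.2....3.
After op 6 (insert('x')): buffer="xxkqkjvxxqkk" (len 12), cursors c1@2 c2@2 c3@8, authorship 121.2..3..3.
After op 7 (delete): buffer="kqkjvxqkk" (len 9), cursors c1@0 c2@0 c3@5, authorship 1.2....3.
After op 8 (move_left): buffer="kqkjvxqkk" (len 9), cursors c1@0 c2@0 c3@4, authorship 1.2....3.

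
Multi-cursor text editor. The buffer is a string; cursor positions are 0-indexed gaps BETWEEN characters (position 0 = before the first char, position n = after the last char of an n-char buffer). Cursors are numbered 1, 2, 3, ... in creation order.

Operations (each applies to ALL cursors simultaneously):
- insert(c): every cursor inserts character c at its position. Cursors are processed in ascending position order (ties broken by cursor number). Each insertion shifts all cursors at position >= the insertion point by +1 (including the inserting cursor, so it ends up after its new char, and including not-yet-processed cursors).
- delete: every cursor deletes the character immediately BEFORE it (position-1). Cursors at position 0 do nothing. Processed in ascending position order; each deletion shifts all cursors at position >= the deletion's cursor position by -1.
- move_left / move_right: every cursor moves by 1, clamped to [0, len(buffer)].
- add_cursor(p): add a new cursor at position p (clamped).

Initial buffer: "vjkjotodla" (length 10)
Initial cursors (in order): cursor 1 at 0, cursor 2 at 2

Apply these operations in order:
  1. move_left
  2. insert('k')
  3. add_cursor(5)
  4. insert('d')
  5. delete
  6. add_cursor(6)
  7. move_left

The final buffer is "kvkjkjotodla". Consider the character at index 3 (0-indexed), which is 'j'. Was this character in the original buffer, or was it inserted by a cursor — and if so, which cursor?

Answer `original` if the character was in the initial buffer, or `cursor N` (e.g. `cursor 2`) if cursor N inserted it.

After op 1 (move_left): buffer="vjkjotodla" (len 10), cursors c1@0 c2@1, authorship ..........
After op 2 (insert('k')): buffer="kvkjkjotodla" (len 12), cursors c1@1 c2@3, authorship 1.2.........
After op 3 (add_cursor(5)): buffer="kvkjkjotodla" (len 12), cursors c1@1 c2@3 c3@5, authorship 1.2.........
After op 4 (insert('d')): buffer="kdvkdjkdjotodla" (len 15), cursors c1@2 c2@5 c3@8, authorship 11.22..3.......
After op 5 (delete): buffer="kvkjkjotodla" (len 12), cursors c1@1 c2@3 c3@5, authorship 1.2.........
After op 6 (add_cursor(6)): buffer="kvkjkjotodla" (len 12), cursors c1@1 c2@3 c3@5 c4@6, authorship 1.2.........
After op 7 (move_left): buffer="kvkjkjotodla" (len 12), cursors c1@0 c2@2 c3@4 c4@5, authorship 1.2.........
Authorship (.=original, N=cursor N): 1 . 2 . . . . . . . . .
Index 3: author = original

Answer: original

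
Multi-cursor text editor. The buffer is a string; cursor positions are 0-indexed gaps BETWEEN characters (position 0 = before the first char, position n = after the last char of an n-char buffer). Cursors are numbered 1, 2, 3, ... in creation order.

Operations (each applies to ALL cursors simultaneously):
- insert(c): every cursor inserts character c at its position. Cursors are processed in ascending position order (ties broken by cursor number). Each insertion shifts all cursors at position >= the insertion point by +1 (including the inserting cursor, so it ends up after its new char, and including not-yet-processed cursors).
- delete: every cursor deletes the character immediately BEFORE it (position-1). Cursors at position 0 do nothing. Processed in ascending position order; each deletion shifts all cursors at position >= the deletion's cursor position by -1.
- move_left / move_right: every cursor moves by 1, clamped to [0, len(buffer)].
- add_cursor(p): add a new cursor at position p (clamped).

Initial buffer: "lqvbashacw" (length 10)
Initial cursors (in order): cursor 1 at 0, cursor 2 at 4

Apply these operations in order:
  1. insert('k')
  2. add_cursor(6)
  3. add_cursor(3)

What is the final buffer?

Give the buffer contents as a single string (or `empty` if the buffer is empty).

Answer: klqvbkashacw

Derivation:
After op 1 (insert('k')): buffer="klqvbkashacw" (len 12), cursors c1@1 c2@6, authorship 1....2......
After op 2 (add_cursor(6)): buffer="klqvbkashacw" (len 12), cursors c1@1 c2@6 c3@6, authorship 1....2......
After op 3 (add_cursor(3)): buffer="klqvbkashacw" (len 12), cursors c1@1 c4@3 c2@6 c3@6, authorship 1....2......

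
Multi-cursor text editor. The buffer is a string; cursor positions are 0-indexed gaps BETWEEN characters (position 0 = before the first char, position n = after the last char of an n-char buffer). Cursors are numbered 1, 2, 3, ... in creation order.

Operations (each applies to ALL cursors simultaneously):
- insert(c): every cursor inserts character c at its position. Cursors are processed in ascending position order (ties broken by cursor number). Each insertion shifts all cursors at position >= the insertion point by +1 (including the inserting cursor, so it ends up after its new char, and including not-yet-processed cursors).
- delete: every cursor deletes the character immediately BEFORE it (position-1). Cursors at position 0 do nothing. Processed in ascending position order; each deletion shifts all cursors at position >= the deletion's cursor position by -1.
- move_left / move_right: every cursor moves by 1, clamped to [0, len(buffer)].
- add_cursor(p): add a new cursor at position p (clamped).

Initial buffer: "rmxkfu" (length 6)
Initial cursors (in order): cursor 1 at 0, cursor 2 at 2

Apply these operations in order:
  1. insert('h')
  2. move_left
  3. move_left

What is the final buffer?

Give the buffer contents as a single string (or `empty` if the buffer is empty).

Answer: hrmhxkfu

Derivation:
After op 1 (insert('h')): buffer="hrmhxkfu" (len 8), cursors c1@1 c2@4, authorship 1..2....
After op 2 (move_left): buffer="hrmhxkfu" (len 8), cursors c1@0 c2@3, authorship 1..2....
After op 3 (move_left): buffer="hrmhxkfu" (len 8), cursors c1@0 c2@2, authorship 1..2....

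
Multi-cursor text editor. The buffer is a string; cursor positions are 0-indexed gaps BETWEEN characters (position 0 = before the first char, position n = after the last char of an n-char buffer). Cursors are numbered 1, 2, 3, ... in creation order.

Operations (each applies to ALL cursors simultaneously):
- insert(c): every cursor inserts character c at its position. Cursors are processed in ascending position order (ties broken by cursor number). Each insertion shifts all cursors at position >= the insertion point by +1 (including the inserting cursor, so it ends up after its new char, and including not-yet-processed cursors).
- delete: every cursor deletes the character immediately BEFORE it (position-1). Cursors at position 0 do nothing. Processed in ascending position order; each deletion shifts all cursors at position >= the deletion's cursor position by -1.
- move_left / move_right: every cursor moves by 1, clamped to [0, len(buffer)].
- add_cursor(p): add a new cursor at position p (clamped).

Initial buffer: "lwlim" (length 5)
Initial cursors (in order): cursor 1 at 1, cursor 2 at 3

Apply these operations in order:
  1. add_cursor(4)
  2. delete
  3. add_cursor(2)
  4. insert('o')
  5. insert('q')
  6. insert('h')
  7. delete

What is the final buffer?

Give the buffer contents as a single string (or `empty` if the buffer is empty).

After op 1 (add_cursor(4)): buffer="lwlim" (len 5), cursors c1@1 c2@3 c3@4, authorship .....
After op 2 (delete): buffer="wm" (len 2), cursors c1@0 c2@1 c3@1, authorship ..
After op 3 (add_cursor(2)): buffer="wm" (len 2), cursors c1@0 c2@1 c3@1 c4@2, authorship ..
After op 4 (insert('o')): buffer="owoomo" (len 6), cursors c1@1 c2@4 c3@4 c4@6, authorship 1.23.4
After op 5 (insert('q')): buffer="oqwooqqmoq" (len 10), cursors c1@2 c2@7 c3@7 c4@10, authorship 11.2323.44
After op 6 (insert('h')): buffer="oqhwooqqhhmoqh" (len 14), cursors c1@3 c2@10 c3@10 c4@14, authorship 111.232323.444
After op 7 (delete): buffer="oqwooqqmoq" (len 10), cursors c1@2 c2@7 c3@7 c4@10, authorship 11.2323.44

Answer: oqwooqqmoq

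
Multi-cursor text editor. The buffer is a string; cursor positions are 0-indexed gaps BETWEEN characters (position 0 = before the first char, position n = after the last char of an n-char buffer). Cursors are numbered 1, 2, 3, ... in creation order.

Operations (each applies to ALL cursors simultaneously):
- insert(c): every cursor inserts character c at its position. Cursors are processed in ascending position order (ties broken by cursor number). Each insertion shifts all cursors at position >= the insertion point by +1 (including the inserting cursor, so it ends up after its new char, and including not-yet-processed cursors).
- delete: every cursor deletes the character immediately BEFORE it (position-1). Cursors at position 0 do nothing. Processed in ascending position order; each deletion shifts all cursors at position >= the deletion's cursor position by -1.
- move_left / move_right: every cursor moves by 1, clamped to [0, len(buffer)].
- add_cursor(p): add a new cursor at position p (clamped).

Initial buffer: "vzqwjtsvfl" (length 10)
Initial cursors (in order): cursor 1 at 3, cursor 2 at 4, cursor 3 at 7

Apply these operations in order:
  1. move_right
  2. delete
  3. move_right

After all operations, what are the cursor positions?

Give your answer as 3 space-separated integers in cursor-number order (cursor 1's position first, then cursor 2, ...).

After op 1 (move_right): buffer="vzqwjtsvfl" (len 10), cursors c1@4 c2@5 c3@8, authorship ..........
After op 2 (delete): buffer="vzqtsfl" (len 7), cursors c1@3 c2@3 c3@5, authorship .......
After op 3 (move_right): buffer="vzqtsfl" (len 7), cursors c1@4 c2@4 c3@6, authorship .......

Answer: 4 4 6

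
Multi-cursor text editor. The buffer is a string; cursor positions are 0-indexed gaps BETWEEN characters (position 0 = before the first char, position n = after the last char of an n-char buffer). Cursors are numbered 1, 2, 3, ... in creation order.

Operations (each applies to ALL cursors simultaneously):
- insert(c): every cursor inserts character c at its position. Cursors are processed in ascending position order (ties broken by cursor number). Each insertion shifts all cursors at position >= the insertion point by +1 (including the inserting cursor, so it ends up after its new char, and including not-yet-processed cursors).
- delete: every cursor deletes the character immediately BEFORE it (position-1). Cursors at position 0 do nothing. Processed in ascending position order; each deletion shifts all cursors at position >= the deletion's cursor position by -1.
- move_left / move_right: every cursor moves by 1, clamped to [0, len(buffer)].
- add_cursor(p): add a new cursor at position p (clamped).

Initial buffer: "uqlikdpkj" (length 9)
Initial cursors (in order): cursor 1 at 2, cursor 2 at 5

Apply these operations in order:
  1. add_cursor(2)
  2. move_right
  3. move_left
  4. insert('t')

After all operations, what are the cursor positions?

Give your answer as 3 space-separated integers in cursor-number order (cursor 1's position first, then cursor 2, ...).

After op 1 (add_cursor(2)): buffer="uqlikdpkj" (len 9), cursors c1@2 c3@2 c2@5, authorship .........
After op 2 (move_right): buffer="uqlikdpkj" (len 9), cursors c1@3 c3@3 c2@6, authorship .........
After op 3 (move_left): buffer="uqlikdpkj" (len 9), cursors c1@2 c3@2 c2@5, authorship .........
After op 4 (insert('t')): buffer="uqttliktdpkj" (len 12), cursors c1@4 c3@4 c2@8, authorship ..13...2....

Answer: 4 8 4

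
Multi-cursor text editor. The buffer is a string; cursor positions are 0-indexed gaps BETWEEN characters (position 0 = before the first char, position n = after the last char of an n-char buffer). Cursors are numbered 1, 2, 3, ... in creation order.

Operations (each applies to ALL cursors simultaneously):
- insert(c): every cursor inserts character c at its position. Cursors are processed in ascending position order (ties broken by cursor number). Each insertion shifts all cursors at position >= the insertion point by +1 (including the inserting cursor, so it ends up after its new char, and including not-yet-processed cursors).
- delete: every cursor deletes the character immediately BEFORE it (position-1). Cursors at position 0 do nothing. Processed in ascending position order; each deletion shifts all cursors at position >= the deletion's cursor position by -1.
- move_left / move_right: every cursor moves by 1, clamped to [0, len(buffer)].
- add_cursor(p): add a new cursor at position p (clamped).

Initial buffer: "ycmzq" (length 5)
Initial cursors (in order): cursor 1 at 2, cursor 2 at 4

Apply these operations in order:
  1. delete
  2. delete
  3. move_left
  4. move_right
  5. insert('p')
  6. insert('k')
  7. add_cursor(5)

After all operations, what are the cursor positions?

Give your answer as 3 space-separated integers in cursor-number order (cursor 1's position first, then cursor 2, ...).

Answer: 5 5 5

Derivation:
After op 1 (delete): buffer="ymq" (len 3), cursors c1@1 c2@2, authorship ...
After op 2 (delete): buffer="q" (len 1), cursors c1@0 c2@0, authorship .
After op 3 (move_left): buffer="q" (len 1), cursors c1@0 c2@0, authorship .
After op 4 (move_right): buffer="q" (len 1), cursors c1@1 c2@1, authorship .
After op 5 (insert('p')): buffer="qpp" (len 3), cursors c1@3 c2@3, authorship .12
After op 6 (insert('k')): buffer="qppkk" (len 5), cursors c1@5 c2@5, authorship .1212
After op 7 (add_cursor(5)): buffer="qppkk" (len 5), cursors c1@5 c2@5 c3@5, authorship .1212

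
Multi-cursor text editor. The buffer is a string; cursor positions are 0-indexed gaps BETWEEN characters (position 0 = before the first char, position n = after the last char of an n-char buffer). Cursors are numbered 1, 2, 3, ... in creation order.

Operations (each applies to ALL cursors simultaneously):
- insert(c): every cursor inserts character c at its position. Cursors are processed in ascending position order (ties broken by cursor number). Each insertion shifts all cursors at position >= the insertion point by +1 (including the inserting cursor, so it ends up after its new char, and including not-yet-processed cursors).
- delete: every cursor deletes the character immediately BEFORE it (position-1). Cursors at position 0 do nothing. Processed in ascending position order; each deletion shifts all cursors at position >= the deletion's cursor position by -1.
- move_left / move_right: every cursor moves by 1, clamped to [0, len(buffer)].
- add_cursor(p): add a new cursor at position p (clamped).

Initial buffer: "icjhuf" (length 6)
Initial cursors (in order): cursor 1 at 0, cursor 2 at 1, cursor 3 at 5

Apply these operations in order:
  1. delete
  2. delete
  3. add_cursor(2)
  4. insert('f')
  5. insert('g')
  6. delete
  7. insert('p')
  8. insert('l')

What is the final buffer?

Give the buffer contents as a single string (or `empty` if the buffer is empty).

Answer: ffppllcjffppllf

Derivation:
After op 1 (delete): buffer="cjhf" (len 4), cursors c1@0 c2@0 c3@3, authorship ....
After op 2 (delete): buffer="cjf" (len 3), cursors c1@0 c2@0 c3@2, authorship ...
After op 3 (add_cursor(2)): buffer="cjf" (len 3), cursors c1@0 c2@0 c3@2 c4@2, authorship ...
After op 4 (insert('f')): buffer="ffcjfff" (len 7), cursors c1@2 c2@2 c3@6 c4@6, authorship 12..34.
After op 5 (insert('g')): buffer="ffggcjffggf" (len 11), cursors c1@4 c2@4 c3@10 c4@10, authorship 1212..3434.
After op 6 (delete): buffer="ffcjfff" (len 7), cursors c1@2 c2@2 c3@6 c4@6, authorship 12..34.
After op 7 (insert('p')): buffer="ffppcjffppf" (len 11), cursors c1@4 c2@4 c3@10 c4@10, authorship 1212..3434.
After op 8 (insert('l')): buffer="ffppllcjffppllf" (len 15), cursors c1@6 c2@6 c3@14 c4@14, authorship 121212..343434.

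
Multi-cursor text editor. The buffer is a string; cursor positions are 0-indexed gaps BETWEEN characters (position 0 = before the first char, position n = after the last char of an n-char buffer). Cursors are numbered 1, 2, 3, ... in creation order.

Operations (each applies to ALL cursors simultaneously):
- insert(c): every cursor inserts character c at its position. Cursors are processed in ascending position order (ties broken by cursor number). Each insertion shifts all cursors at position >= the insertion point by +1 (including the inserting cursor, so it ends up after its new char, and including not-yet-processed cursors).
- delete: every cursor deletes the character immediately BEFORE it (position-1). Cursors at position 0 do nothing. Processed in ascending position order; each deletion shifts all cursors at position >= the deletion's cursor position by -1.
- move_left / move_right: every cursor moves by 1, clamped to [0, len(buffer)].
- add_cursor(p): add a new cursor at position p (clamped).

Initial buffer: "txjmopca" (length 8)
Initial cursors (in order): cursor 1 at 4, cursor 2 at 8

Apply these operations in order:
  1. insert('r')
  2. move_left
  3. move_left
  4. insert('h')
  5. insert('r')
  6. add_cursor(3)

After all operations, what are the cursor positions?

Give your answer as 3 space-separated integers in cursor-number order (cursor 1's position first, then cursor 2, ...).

Answer: 5 12 3

Derivation:
After op 1 (insert('r')): buffer="txjmropcar" (len 10), cursors c1@5 c2@10, authorship ....1....2
After op 2 (move_left): buffer="txjmropcar" (len 10), cursors c1@4 c2@9, authorship ....1....2
After op 3 (move_left): buffer="txjmropcar" (len 10), cursors c1@3 c2@8, authorship ....1....2
After op 4 (insert('h')): buffer="txjhmropchar" (len 12), cursors c1@4 c2@10, authorship ...1.1...2.2
After op 5 (insert('r')): buffer="txjhrmropchrar" (len 14), cursors c1@5 c2@12, authorship ...11.1...22.2
After op 6 (add_cursor(3)): buffer="txjhrmropchrar" (len 14), cursors c3@3 c1@5 c2@12, authorship ...11.1...22.2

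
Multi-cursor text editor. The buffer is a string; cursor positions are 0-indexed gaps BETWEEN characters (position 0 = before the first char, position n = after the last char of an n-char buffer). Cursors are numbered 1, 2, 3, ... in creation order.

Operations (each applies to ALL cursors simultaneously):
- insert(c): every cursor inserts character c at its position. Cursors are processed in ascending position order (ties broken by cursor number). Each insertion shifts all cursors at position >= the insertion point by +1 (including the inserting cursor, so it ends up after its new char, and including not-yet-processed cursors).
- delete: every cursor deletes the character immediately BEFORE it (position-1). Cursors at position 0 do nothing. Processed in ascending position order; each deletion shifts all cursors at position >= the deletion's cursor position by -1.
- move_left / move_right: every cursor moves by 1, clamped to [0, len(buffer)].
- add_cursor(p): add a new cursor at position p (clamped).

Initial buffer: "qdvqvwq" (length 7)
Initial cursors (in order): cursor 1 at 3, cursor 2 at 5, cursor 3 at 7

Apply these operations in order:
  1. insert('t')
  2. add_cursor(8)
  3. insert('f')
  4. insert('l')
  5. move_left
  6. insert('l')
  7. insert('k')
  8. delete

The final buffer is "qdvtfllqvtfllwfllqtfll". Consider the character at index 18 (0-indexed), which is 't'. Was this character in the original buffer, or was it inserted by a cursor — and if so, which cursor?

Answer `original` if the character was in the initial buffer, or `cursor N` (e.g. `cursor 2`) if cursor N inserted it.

Answer: cursor 3

Derivation:
After op 1 (insert('t')): buffer="qdvtqvtwqt" (len 10), cursors c1@4 c2@7 c3@10, authorship ...1..2..3
After op 2 (add_cursor(8)): buffer="qdvtqvtwqt" (len 10), cursors c1@4 c2@7 c4@8 c3@10, authorship ...1..2..3
After op 3 (insert('f')): buffer="qdvtfqvtfwfqtf" (len 14), cursors c1@5 c2@9 c4@11 c3@14, authorship ...11..22.4.33
After op 4 (insert('l')): buffer="qdvtflqvtflwflqtfl" (len 18), cursors c1@6 c2@11 c4@14 c3@18, authorship ...111..222.44.333
After op 5 (move_left): buffer="qdvtflqvtflwflqtfl" (len 18), cursors c1@5 c2@10 c4@13 c3@17, authorship ...111..222.44.333
After op 6 (insert('l')): buffer="qdvtfllqvtfllwfllqtfll" (len 22), cursors c1@6 c2@12 c4@16 c3@21, authorship ...1111..2222.444.3333
After op 7 (insert('k')): buffer="qdvtflklqvtflklwflklqtflkl" (len 26), cursors c1@7 c2@14 c4@19 c3@25, authorship ...11111..22222.4444.33333
After op 8 (delete): buffer="qdvtfllqvtfllwfllqtfll" (len 22), cursors c1@6 c2@12 c4@16 c3@21, authorship ...1111..2222.444.3333
Authorship (.=original, N=cursor N): . . . 1 1 1 1 . . 2 2 2 2 . 4 4 4 . 3 3 3 3
Index 18: author = 3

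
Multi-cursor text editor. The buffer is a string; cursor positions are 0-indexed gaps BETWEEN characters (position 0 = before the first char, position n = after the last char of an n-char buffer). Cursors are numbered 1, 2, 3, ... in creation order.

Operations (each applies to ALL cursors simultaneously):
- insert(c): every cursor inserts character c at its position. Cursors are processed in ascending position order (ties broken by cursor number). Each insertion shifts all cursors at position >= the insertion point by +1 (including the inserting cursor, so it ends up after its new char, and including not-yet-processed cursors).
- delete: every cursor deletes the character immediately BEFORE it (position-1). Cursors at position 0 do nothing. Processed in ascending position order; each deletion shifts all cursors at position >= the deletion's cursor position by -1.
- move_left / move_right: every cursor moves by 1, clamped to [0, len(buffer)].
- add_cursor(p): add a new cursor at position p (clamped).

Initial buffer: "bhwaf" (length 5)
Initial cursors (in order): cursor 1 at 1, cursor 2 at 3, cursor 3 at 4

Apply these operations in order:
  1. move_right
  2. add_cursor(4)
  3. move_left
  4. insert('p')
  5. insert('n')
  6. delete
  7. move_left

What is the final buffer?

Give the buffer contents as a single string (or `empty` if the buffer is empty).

Answer: bphwppapf

Derivation:
After op 1 (move_right): buffer="bhwaf" (len 5), cursors c1@2 c2@4 c3@5, authorship .....
After op 2 (add_cursor(4)): buffer="bhwaf" (len 5), cursors c1@2 c2@4 c4@4 c3@5, authorship .....
After op 3 (move_left): buffer="bhwaf" (len 5), cursors c1@1 c2@3 c4@3 c3@4, authorship .....
After op 4 (insert('p')): buffer="bphwppapf" (len 9), cursors c1@2 c2@6 c4@6 c3@8, authorship .1..24.3.
After op 5 (insert('n')): buffer="bpnhwppnnapnf" (len 13), cursors c1@3 c2@9 c4@9 c3@12, authorship .11..2424.33.
After op 6 (delete): buffer="bphwppapf" (len 9), cursors c1@2 c2@6 c4@6 c3@8, authorship .1..24.3.
After op 7 (move_left): buffer="bphwppapf" (len 9), cursors c1@1 c2@5 c4@5 c3@7, authorship .1..24.3.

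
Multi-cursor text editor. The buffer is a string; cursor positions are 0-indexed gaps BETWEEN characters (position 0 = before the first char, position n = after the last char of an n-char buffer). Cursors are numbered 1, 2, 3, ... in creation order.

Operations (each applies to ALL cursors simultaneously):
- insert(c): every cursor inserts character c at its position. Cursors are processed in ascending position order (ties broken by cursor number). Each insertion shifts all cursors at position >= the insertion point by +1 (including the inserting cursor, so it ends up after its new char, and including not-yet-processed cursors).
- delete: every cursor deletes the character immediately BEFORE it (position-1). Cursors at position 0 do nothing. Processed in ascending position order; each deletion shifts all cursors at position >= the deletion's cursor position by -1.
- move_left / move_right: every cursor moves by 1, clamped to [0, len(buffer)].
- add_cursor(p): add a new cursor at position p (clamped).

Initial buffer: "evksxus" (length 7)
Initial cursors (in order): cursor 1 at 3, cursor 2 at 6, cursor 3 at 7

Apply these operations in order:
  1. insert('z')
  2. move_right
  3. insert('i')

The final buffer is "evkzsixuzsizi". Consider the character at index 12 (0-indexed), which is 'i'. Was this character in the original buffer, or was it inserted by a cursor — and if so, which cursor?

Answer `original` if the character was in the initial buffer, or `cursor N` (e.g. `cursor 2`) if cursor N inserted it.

Answer: cursor 3

Derivation:
After op 1 (insert('z')): buffer="evkzsxuzsz" (len 10), cursors c1@4 c2@8 c3@10, authorship ...1...2.3
After op 2 (move_right): buffer="evkzsxuzsz" (len 10), cursors c1@5 c2@9 c3@10, authorship ...1...2.3
After op 3 (insert('i')): buffer="evkzsixuzsizi" (len 13), cursors c1@6 c2@11 c3@13, authorship ...1.1..2.233
Authorship (.=original, N=cursor N): . . . 1 . 1 . . 2 . 2 3 3
Index 12: author = 3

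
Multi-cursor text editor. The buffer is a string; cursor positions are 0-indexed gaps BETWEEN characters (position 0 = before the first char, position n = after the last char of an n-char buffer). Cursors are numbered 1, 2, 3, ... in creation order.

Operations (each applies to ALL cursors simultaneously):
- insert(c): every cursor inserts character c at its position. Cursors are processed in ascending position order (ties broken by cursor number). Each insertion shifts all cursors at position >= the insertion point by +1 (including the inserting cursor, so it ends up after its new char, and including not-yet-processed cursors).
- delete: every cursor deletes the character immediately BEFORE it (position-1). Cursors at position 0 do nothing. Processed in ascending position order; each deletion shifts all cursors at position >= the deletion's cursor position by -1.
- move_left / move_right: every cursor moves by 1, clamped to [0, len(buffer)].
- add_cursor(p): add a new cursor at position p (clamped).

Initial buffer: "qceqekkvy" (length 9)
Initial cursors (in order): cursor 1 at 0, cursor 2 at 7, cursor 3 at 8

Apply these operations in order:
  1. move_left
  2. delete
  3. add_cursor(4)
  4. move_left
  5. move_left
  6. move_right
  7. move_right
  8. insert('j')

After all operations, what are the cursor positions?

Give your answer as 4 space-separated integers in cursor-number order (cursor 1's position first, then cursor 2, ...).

After op 1 (move_left): buffer="qceqekkvy" (len 9), cursors c1@0 c2@6 c3@7, authorship .........
After op 2 (delete): buffer="qceqevy" (len 7), cursors c1@0 c2@5 c3@5, authorship .......
After op 3 (add_cursor(4)): buffer="qceqevy" (len 7), cursors c1@0 c4@4 c2@5 c3@5, authorship .......
After op 4 (move_left): buffer="qceqevy" (len 7), cursors c1@0 c4@3 c2@4 c3@4, authorship .......
After op 5 (move_left): buffer="qceqevy" (len 7), cursors c1@0 c4@2 c2@3 c3@3, authorship .......
After op 6 (move_right): buffer="qceqevy" (len 7), cursors c1@1 c4@3 c2@4 c3@4, authorship .......
After op 7 (move_right): buffer="qceqevy" (len 7), cursors c1@2 c4@4 c2@5 c3@5, authorship .......
After op 8 (insert('j')): buffer="qcjeqjejjvy" (len 11), cursors c1@3 c4@6 c2@9 c3@9, authorship ..1..4.23..

Answer: 3 9 9 6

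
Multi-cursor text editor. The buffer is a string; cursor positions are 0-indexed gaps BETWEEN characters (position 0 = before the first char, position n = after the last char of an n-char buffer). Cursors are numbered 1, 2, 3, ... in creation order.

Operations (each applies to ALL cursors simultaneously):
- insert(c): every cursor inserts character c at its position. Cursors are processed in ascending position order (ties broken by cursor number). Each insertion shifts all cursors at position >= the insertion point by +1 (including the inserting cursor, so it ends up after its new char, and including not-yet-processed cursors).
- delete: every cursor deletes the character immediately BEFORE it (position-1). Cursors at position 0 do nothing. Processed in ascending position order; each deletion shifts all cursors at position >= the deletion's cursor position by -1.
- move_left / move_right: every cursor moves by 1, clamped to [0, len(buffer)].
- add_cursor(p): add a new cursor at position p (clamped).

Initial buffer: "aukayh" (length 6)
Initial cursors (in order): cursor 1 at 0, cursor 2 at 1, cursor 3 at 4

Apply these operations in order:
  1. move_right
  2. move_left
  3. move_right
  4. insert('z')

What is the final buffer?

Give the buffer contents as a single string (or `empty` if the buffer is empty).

Answer: azuzkayzh

Derivation:
After op 1 (move_right): buffer="aukayh" (len 6), cursors c1@1 c2@2 c3@5, authorship ......
After op 2 (move_left): buffer="aukayh" (len 6), cursors c1@0 c2@1 c3@4, authorship ......
After op 3 (move_right): buffer="aukayh" (len 6), cursors c1@1 c2@2 c3@5, authorship ......
After op 4 (insert('z')): buffer="azuzkayzh" (len 9), cursors c1@2 c2@4 c3@8, authorship .1.2...3.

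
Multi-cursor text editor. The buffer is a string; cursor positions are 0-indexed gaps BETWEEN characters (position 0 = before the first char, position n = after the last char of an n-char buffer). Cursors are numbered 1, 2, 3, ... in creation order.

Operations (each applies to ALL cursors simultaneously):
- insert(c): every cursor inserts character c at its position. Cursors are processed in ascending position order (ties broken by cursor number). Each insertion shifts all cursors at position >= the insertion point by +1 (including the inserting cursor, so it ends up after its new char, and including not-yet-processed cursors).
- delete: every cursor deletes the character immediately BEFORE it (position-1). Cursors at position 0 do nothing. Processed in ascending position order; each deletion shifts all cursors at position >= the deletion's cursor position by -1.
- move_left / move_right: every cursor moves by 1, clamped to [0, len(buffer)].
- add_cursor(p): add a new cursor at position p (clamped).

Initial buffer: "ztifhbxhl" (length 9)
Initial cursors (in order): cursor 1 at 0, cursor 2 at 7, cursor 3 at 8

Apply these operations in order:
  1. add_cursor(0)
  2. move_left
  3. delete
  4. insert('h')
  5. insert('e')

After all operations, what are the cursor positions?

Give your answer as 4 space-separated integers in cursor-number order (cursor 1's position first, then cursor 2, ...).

Answer: 4 13 13 4

Derivation:
After op 1 (add_cursor(0)): buffer="ztifhbxhl" (len 9), cursors c1@0 c4@0 c2@7 c3@8, authorship .........
After op 2 (move_left): buffer="ztifhbxhl" (len 9), cursors c1@0 c4@0 c2@6 c3@7, authorship .........
After op 3 (delete): buffer="ztifhhl" (len 7), cursors c1@0 c4@0 c2@5 c3@5, authorship .......
After op 4 (insert('h')): buffer="hhztifhhhhl" (len 11), cursors c1@2 c4@2 c2@9 c3@9, authorship 14.....23..
After op 5 (insert('e')): buffer="hheeztifhhheehl" (len 15), cursors c1@4 c4@4 c2@13 c3@13, authorship 1414.....2323..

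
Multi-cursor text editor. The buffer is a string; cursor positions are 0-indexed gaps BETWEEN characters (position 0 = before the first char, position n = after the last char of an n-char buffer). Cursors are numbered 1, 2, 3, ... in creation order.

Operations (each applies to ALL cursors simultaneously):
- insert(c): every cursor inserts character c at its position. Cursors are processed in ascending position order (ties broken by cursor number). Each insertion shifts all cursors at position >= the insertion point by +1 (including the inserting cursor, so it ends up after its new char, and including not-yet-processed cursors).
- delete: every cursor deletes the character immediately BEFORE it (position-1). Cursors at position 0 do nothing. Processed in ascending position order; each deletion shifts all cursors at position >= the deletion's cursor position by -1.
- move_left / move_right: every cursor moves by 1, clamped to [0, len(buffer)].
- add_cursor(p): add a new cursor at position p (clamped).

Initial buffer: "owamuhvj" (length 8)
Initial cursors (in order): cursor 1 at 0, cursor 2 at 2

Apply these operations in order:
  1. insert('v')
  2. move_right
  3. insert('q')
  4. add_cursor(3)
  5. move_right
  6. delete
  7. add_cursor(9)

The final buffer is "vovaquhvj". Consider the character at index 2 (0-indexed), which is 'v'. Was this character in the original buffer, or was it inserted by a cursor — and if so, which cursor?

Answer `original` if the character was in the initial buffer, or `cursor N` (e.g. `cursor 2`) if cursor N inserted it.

After op 1 (insert('v')): buffer="vowvamuhvj" (len 10), cursors c1@1 c2@4, authorship 1..2......
After op 2 (move_right): buffer="vowvamuhvj" (len 10), cursors c1@2 c2@5, authorship 1..2......
After op 3 (insert('q')): buffer="voqwvaqmuhvj" (len 12), cursors c1@3 c2@7, authorship 1.1.2.2.....
After op 4 (add_cursor(3)): buffer="voqwvaqmuhvj" (len 12), cursors c1@3 c3@3 c2@7, authorship 1.1.2.2.....
After op 5 (move_right): buffer="voqwvaqmuhvj" (len 12), cursors c1@4 c3@4 c2@8, authorship 1.1.2.2.....
After op 6 (delete): buffer="vovaquhvj" (len 9), cursors c1@2 c3@2 c2@5, authorship 1.2.2....
After op 7 (add_cursor(9)): buffer="vovaquhvj" (len 9), cursors c1@2 c3@2 c2@5 c4@9, authorship 1.2.2....
Authorship (.=original, N=cursor N): 1 . 2 . 2 . . . .
Index 2: author = 2

Answer: cursor 2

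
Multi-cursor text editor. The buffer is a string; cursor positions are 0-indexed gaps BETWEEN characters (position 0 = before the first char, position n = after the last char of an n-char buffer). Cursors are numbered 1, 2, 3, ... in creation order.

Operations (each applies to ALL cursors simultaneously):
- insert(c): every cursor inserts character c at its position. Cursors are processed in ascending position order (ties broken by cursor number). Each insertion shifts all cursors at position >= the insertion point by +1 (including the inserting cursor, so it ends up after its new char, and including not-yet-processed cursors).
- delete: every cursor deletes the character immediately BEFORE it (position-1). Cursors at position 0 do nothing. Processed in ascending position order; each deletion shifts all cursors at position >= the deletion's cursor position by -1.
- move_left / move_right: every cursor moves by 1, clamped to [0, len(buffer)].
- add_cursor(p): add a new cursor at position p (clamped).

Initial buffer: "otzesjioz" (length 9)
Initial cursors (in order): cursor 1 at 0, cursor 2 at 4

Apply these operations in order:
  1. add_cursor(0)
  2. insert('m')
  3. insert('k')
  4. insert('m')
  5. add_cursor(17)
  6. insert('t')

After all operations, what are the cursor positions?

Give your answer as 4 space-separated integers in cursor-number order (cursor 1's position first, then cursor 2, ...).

Answer: 8 16 8 21

Derivation:
After op 1 (add_cursor(0)): buffer="otzesjioz" (len 9), cursors c1@0 c3@0 c2@4, authorship .........
After op 2 (insert('m')): buffer="mmotzemsjioz" (len 12), cursors c1@2 c3@2 c2@7, authorship 13....2.....
After op 3 (insert('k')): buffer="mmkkotzemksjioz" (len 15), cursors c1@4 c3@4 c2@10, authorship 1313....22.....
After op 4 (insert('m')): buffer="mmkkmmotzemkmsjioz" (len 18), cursors c1@6 c3@6 c2@13, authorship 131313....222.....
After op 5 (add_cursor(17)): buffer="mmkkmmotzemkmsjioz" (len 18), cursors c1@6 c3@6 c2@13 c4@17, authorship 131313....222.....
After op 6 (insert('t')): buffer="mmkkmmttotzemkmtsjiotz" (len 22), cursors c1@8 c3@8 c2@16 c4@21, authorship 13131313....2222....4.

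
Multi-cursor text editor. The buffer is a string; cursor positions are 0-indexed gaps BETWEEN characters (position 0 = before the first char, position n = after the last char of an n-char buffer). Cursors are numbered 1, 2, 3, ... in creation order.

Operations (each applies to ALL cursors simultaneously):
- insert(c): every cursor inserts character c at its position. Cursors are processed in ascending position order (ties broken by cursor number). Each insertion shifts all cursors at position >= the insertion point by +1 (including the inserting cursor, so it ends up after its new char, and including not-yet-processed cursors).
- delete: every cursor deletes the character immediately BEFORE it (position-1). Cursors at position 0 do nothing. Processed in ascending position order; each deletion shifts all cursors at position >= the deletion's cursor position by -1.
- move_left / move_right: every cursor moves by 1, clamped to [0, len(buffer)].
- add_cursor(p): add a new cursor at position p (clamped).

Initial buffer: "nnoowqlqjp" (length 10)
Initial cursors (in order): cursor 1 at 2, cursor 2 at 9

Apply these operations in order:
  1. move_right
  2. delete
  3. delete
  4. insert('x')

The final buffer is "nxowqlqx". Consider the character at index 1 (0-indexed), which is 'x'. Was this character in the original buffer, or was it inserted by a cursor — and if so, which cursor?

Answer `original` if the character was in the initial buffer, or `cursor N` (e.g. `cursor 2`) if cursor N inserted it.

After op 1 (move_right): buffer="nnoowqlqjp" (len 10), cursors c1@3 c2@10, authorship ..........
After op 2 (delete): buffer="nnowqlqj" (len 8), cursors c1@2 c2@8, authorship ........
After op 3 (delete): buffer="nowqlq" (len 6), cursors c1@1 c2@6, authorship ......
After op 4 (insert('x')): buffer="nxowqlqx" (len 8), cursors c1@2 c2@8, authorship .1.....2
Authorship (.=original, N=cursor N): . 1 . . . . . 2
Index 1: author = 1

Answer: cursor 1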